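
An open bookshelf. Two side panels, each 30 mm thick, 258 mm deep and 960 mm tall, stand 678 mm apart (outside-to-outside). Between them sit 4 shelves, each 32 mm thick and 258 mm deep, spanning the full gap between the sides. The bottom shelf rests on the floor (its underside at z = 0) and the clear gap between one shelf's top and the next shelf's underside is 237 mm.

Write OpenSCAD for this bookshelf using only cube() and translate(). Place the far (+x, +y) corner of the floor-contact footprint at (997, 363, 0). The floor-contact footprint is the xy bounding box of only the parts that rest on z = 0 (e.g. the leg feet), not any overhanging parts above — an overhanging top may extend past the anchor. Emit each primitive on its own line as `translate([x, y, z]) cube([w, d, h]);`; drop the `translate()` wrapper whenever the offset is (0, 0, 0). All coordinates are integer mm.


translate([319, 105, 0]) cube([30, 258, 960]);
translate([967, 105, 0]) cube([30, 258, 960]);
translate([349, 105, 0]) cube([618, 258, 32]);
translate([349, 105, 269]) cube([618, 258, 32]);
translate([349, 105, 538]) cube([618, 258, 32]);
translate([349, 105, 807]) cube([618, 258, 32]);


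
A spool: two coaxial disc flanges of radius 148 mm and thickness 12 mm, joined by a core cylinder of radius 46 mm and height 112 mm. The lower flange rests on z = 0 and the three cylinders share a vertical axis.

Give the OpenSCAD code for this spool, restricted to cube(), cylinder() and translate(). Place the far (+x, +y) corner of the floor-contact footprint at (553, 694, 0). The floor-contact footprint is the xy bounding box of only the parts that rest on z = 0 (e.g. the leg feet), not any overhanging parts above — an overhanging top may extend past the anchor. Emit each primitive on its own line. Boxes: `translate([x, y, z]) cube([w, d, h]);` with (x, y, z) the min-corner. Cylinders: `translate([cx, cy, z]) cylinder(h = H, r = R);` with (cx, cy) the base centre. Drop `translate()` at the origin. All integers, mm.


translate([405, 546, 0]) cylinder(h = 12, r = 148);
translate([405, 546, 12]) cylinder(h = 112, r = 46);
translate([405, 546, 124]) cylinder(h = 12, r = 148);


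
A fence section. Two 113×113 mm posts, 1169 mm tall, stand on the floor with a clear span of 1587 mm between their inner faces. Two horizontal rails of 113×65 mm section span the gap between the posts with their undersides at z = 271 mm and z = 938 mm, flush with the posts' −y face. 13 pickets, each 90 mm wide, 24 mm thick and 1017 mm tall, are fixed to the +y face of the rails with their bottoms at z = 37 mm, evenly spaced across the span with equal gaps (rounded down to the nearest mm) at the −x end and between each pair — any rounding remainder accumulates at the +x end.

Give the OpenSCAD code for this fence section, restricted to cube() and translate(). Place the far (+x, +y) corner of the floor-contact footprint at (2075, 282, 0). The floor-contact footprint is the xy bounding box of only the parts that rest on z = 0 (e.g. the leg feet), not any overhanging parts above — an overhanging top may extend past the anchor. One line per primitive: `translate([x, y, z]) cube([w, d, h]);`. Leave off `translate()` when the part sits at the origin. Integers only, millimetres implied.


translate([262, 169, 0]) cube([113, 113, 1169]);
translate([1962, 169, 0]) cube([113, 113, 1169]);
translate([375, 169, 271]) cube([1587, 113, 65]);
translate([375, 169, 938]) cube([1587, 113, 65]);
translate([404, 282, 37]) cube([90, 24, 1017]);
translate([523, 282, 37]) cube([90, 24, 1017]);
translate([642, 282, 37]) cube([90, 24, 1017]);
translate([761, 282, 37]) cube([90, 24, 1017]);
translate([880, 282, 37]) cube([90, 24, 1017]);
translate([999, 282, 37]) cube([90, 24, 1017]);
translate([1118, 282, 37]) cube([90, 24, 1017]);
translate([1237, 282, 37]) cube([90, 24, 1017]);
translate([1356, 282, 37]) cube([90, 24, 1017]);
translate([1475, 282, 37]) cube([90, 24, 1017]);
translate([1594, 282, 37]) cube([90, 24, 1017]);
translate([1713, 282, 37]) cube([90, 24, 1017]);
translate([1832, 282, 37]) cube([90, 24, 1017]);


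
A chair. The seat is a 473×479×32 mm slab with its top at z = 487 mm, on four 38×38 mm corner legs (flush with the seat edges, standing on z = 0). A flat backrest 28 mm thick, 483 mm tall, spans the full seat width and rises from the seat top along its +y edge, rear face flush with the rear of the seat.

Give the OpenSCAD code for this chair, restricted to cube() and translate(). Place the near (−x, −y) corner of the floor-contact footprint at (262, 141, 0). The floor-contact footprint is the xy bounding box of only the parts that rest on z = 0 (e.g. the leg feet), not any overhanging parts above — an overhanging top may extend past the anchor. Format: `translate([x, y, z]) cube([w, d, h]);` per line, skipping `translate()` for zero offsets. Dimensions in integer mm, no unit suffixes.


// leg_h = 487 - 32 = 455
translate([262, 141, 455]) cube([473, 479, 32]);
translate([262, 141, 0]) cube([38, 38, 455]);
translate([697, 141, 0]) cube([38, 38, 455]);
translate([262, 582, 0]) cube([38, 38, 455]);
translate([697, 582, 0]) cube([38, 38, 455]);
translate([262, 592, 487]) cube([473, 28, 483]);


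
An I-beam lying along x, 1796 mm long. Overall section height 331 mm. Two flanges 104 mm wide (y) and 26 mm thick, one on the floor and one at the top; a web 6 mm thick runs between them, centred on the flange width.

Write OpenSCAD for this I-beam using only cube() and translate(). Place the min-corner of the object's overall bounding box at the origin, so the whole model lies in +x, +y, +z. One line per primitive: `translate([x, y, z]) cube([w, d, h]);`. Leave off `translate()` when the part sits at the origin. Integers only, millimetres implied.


cube([1796, 104, 26]);
translate([0, 49, 26]) cube([1796, 6, 279]);
translate([0, 0, 305]) cube([1796, 104, 26]);


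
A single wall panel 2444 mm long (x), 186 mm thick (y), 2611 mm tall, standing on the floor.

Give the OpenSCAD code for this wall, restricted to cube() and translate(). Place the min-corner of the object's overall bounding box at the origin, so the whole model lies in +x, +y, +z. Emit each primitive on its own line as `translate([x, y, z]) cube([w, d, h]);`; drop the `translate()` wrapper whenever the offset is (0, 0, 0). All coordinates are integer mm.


cube([2444, 186, 2611]);


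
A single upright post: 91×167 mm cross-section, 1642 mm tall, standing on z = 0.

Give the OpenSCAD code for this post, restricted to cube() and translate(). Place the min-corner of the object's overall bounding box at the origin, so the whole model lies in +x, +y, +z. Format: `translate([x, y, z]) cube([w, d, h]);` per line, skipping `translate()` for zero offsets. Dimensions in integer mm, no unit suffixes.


cube([91, 167, 1642]);


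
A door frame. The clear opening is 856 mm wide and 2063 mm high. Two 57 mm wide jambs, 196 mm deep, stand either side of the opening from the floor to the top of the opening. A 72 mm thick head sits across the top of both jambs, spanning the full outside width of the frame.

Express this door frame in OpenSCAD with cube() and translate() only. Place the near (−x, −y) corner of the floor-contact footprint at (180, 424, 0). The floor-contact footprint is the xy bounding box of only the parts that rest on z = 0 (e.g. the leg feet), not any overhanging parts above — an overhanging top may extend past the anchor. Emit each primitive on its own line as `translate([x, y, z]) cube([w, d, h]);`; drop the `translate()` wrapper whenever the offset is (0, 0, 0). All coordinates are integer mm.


translate([180, 424, 0]) cube([57, 196, 2063]);
translate([1093, 424, 0]) cube([57, 196, 2063]);
translate([180, 424, 2063]) cube([970, 196, 72]);


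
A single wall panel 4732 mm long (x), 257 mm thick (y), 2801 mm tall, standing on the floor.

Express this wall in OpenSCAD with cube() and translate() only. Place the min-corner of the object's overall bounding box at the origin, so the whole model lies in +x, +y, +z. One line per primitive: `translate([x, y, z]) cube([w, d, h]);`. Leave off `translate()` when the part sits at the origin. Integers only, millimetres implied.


cube([4732, 257, 2801]);


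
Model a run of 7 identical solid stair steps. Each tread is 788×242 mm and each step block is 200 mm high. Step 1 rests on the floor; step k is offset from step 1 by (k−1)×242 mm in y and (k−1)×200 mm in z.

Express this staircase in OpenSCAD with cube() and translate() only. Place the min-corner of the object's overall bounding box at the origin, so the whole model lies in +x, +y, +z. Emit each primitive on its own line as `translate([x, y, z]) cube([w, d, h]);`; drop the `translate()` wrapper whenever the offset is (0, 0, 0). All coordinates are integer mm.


cube([788, 242, 200]);
translate([0, 242, 200]) cube([788, 242, 200]);
translate([0, 484, 400]) cube([788, 242, 200]);
translate([0, 726, 600]) cube([788, 242, 200]);
translate([0, 968, 800]) cube([788, 242, 200]);
translate([0, 1210, 1000]) cube([788, 242, 200]);
translate([0, 1452, 1200]) cube([788, 242, 200]);


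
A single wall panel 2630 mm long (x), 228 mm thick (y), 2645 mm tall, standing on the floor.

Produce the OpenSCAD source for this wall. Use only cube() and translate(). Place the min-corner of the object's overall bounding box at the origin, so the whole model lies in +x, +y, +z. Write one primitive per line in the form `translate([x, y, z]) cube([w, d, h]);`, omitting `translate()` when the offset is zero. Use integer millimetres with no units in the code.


cube([2630, 228, 2645]);


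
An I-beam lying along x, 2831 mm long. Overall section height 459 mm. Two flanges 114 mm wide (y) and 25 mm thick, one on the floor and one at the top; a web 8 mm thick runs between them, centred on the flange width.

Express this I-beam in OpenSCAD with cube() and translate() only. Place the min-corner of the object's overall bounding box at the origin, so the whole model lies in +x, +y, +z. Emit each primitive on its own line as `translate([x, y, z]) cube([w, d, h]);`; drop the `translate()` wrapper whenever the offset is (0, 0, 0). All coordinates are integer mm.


cube([2831, 114, 25]);
translate([0, 53, 25]) cube([2831, 8, 409]);
translate([0, 0, 434]) cube([2831, 114, 25]);


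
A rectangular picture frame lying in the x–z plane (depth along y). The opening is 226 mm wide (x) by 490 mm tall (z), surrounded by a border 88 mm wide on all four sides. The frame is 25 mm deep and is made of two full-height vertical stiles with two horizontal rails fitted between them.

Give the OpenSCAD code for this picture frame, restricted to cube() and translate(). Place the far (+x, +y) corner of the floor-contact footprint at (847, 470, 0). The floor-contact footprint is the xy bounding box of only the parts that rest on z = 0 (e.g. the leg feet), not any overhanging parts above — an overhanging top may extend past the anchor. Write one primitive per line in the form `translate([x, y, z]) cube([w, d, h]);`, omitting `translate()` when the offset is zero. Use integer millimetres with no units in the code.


translate([445, 445, 0]) cube([88, 25, 666]);
translate([759, 445, 0]) cube([88, 25, 666]);
translate([533, 445, 0]) cube([226, 25, 88]);
translate([533, 445, 578]) cube([226, 25, 88]);


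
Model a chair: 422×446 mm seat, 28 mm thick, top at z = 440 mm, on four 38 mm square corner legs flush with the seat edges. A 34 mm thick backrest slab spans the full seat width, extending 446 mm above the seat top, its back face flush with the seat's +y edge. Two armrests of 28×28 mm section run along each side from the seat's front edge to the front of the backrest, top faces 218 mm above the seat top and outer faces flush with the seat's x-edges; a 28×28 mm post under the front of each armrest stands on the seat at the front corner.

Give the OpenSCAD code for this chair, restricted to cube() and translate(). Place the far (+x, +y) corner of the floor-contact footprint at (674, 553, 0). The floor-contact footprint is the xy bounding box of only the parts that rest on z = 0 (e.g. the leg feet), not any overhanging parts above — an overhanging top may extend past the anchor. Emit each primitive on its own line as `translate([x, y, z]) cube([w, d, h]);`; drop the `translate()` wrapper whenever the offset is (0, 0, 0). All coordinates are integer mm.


translate([252, 107, 412]) cube([422, 446, 28]);
translate([252, 107, 0]) cube([38, 38, 412]);
translate([636, 107, 0]) cube([38, 38, 412]);
translate([252, 515, 0]) cube([38, 38, 412]);
translate([636, 515, 0]) cube([38, 38, 412]);
translate([252, 519, 440]) cube([422, 34, 446]);
translate([252, 107, 630]) cube([28, 412, 28]);
translate([646, 107, 630]) cube([28, 412, 28]);
translate([252, 107, 440]) cube([28, 28, 190]);
translate([646, 107, 440]) cube([28, 28, 190]);


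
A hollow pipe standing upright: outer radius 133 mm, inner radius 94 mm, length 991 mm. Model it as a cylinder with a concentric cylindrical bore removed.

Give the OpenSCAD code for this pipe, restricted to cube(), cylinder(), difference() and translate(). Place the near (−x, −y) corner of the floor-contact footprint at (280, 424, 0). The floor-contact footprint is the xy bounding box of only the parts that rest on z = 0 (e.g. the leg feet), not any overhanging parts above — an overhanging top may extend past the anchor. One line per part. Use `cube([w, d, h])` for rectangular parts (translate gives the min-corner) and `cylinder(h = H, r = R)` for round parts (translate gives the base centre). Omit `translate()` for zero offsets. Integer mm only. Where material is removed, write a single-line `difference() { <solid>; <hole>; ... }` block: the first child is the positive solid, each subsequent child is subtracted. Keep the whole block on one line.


difference() { translate([413, 557, 0]) cylinder(h = 991, r = 133); translate([413, 557, 0]) cylinder(h = 991, r = 94); }


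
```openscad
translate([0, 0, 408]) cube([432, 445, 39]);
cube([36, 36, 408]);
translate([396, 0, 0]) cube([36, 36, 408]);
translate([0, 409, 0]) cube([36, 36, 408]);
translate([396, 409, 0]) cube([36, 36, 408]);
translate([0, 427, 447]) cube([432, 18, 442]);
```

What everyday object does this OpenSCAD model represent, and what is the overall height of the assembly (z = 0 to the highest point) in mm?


A chair. The overall height is 889 mm.

A slab on four corner posts with a tall panel at the back — a chair. The seat slab sits at z = 408 with thickness 39, and the 442 mm backrest starts at the seat top, so the overall height is 408 + 39 + 442 = 889 mm.


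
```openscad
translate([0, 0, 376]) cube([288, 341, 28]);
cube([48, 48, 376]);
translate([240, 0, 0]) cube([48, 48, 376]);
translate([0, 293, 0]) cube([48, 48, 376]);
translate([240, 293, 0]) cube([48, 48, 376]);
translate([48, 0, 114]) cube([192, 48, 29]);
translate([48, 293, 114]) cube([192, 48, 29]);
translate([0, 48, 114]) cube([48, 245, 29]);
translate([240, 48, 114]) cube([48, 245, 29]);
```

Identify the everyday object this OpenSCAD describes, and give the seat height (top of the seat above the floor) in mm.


A stool. The seat height is 404 mm.

A 288×341×28 slab at z = 376 on four corner posts — a stool. The seat top is 376 + 28 = 404 mm.


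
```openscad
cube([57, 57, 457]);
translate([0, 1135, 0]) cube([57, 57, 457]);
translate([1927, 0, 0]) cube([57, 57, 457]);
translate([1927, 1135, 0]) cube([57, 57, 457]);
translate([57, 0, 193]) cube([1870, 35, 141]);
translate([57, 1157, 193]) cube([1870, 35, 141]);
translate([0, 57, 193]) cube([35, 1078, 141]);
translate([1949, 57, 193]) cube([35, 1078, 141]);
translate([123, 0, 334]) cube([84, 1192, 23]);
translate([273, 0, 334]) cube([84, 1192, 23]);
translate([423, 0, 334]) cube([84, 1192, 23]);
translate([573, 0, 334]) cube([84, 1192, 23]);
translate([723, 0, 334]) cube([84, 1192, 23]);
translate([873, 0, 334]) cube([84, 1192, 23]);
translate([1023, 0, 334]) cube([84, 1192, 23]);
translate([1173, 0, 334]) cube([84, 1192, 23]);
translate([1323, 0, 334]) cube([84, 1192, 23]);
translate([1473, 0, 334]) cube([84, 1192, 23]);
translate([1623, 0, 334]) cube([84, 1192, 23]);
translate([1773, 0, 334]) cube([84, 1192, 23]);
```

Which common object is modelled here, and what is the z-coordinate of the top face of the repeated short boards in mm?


A bed frame. The slat-top height is 357 mm.

Four posts, four rails, and a row of slats — a bed frame. Slats sit on the rails at z = 193 + 141 = 334; with slat thickness 23, the top is 357 mm.


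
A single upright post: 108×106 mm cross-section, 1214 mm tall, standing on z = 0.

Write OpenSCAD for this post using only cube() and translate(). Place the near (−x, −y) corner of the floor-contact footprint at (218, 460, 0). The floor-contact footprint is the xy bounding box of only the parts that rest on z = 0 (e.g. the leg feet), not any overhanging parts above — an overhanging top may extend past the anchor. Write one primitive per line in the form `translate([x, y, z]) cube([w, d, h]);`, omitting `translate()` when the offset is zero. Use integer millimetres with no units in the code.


translate([218, 460, 0]) cube([108, 106, 1214]);


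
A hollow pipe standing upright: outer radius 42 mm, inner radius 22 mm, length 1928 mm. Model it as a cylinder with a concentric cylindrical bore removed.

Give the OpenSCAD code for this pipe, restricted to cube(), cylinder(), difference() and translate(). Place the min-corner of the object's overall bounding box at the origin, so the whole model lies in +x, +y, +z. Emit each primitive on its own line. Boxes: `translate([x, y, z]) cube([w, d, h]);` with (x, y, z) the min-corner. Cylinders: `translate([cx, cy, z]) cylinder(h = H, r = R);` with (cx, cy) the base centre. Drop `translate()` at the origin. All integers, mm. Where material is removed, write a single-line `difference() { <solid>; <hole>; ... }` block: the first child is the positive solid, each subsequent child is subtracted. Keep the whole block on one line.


difference() { translate([42, 42, 0]) cylinder(h = 1928, r = 42); translate([42, 42, 0]) cylinder(h = 1928, r = 22); }


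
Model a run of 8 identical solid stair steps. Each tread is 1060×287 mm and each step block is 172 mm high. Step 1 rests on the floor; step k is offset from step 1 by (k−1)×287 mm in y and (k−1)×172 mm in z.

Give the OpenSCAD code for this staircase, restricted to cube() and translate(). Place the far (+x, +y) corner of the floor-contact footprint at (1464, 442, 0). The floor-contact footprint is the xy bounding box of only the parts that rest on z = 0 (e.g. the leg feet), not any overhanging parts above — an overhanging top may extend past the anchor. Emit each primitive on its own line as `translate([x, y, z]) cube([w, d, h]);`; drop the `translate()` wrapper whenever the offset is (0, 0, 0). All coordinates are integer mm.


translate([404, 155, 0]) cube([1060, 287, 172]);
translate([404, 442, 172]) cube([1060, 287, 172]);
translate([404, 729, 344]) cube([1060, 287, 172]);
translate([404, 1016, 516]) cube([1060, 287, 172]);
translate([404, 1303, 688]) cube([1060, 287, 172]);
translate([404, 1590, 860]) cube([1060, 287, 172]);
translate([404, 1877, 1032]) cube([1060, 287, 172]);
translate([404, 2164, 1204]) cube([1060, 287, 172]);


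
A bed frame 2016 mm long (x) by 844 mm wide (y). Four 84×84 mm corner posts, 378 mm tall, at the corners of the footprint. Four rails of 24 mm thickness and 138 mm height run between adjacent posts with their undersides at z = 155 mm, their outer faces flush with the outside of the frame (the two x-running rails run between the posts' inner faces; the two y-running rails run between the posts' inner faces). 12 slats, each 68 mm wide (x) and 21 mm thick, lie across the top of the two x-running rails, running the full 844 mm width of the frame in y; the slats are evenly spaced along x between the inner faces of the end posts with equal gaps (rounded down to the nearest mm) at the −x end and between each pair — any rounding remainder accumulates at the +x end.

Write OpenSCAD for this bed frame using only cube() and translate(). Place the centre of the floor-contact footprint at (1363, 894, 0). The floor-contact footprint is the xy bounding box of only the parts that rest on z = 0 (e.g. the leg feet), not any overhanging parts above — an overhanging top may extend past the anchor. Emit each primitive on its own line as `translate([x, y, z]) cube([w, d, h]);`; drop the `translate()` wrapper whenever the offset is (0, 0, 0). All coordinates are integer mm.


translate([355, 472, 0]) cube([84, 84, 378]);
translate([355, 1232, 0]) cube([84, 84, 378]);
translate([2287, 472, 0]) cube([84, 84, 378]);
translate([2287, 1232, 0]) cube([84, 84, 378]);
translate([439, 472, 155]) cube([1848, 24, 138]);
translate([439, 1292, 155]) cube([1848, 24, 138]);
translate([355, 556, 155]) cube([24, 676, 138]);
translate([2347, 556, 155]) cube([24, 676, 138]);
translate([518, 472, 293]) cube([68, 844, 21]);
translate([665, 472, 293]) cube([68, 844, 21]);
translate([812, 472, 293]) cube([68, 844, 21]);
translate([959, 472, 293]) cube([68, 844, 21]);
translate([1106, 472, 293]) cube([68, 844, 21]);
translate([1253, 472, 293]) cube([68, 844, 21]);
translate([1400, 472, 293]) cube([68, 844, 21]);
translate([1547, 472, 293]) cube([68, 844, 21]);
translate([1694, 472, 293]) cube([68, 844, 21]);
translate([1841, 472, 293]) cube([68, 844, 21]);
translate([1988, 472, 293]) cube([68, 844, 21]);
translate([2135, 472, 293]) cube([68, 844, 21]);


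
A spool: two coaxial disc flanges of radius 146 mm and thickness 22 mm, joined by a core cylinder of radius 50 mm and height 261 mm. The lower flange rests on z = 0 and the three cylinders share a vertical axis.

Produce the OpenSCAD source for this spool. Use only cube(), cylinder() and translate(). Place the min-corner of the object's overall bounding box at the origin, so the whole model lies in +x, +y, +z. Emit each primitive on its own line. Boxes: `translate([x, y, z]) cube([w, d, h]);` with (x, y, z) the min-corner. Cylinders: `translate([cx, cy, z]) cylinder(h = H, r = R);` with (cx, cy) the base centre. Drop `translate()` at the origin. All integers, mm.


translate([146, 146, 0]) cylinder(h = 22, r = 146);
translate([146, 146, 22]) cylinder(h = 261, r = 50);
translate([146, 146, 283]) cylinder(h = 22, r = 146);


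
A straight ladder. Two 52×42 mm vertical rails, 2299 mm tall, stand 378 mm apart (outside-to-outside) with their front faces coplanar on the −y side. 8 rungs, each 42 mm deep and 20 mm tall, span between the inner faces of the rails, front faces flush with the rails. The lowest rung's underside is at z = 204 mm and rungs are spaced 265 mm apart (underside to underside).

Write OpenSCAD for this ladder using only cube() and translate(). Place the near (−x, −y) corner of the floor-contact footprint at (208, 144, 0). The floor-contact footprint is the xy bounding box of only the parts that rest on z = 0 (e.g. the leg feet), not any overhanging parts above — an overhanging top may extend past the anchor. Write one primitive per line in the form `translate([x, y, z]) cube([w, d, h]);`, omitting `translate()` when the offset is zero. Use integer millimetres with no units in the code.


translate([208, 144, 0]) cube([52, 42, 2299]);
translate([534, 144, 0]) cube([52, 42, 2299]);
translate([260, 144, 204]) cube([274, 42, 20]);
translate([260, 144, 469]) cube([274, 42, 20]);
translate([260, 144, 734]) cube([274, 42, 20]);
translate([260, 144, 999]) cube([274, 42, 20]);
translate([260, 144, 1264]) cube([274, 42, 20]);
translate([260, 144, 1529]) cube([274, 42, 20]);
translate([260, 144, 1794]) cube([274, 42, 20]);
translate([260, 144, 2059]) cube([274, 42, 20]);


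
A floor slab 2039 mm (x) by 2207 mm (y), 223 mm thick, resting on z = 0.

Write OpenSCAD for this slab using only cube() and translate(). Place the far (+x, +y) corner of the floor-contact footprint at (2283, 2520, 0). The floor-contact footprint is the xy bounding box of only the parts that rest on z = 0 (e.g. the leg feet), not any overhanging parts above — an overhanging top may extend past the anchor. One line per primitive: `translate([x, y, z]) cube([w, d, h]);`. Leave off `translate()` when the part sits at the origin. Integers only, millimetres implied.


translate([244, 313, 0]) cube([2039, 2207, 223]);


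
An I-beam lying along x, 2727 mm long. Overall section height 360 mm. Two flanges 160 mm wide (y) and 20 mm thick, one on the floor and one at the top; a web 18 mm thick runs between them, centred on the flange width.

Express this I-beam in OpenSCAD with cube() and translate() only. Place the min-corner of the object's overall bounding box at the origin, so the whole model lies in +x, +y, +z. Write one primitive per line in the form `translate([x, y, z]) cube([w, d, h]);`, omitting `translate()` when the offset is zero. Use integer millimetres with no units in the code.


cube([2727, 160, 20]);
translate([0, 71, 20]) cube([2727, 18, 320]);
translate([0, 0, 340]) cube([2727, 160, 20]);


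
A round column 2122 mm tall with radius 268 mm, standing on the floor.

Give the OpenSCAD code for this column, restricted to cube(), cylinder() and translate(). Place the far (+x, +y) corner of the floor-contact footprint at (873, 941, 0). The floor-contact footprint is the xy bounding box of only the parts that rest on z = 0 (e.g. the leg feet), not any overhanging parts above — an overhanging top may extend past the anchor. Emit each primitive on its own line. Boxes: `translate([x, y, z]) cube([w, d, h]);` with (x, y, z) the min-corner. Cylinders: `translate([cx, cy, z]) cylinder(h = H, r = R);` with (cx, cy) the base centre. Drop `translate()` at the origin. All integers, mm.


translate([605, 673, 0]) cylinder(h = 2122, r = 268);


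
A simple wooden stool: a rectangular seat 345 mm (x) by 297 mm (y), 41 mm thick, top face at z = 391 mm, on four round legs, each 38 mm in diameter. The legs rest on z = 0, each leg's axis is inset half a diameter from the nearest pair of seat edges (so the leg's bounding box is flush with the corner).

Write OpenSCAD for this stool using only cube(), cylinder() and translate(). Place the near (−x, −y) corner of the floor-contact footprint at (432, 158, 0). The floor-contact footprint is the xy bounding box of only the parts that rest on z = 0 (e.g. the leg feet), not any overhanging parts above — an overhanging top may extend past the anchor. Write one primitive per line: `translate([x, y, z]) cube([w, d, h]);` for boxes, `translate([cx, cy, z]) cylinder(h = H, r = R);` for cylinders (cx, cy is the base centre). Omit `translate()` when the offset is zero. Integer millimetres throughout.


translate([432, 158, 350]) cube([345, 297, 41]);
translate([451, 177, 0]) cylinder(h = 350, r = 19);
translate([758, 177, 0]) cylinder(h = 350, r = 19);
translate([451, 436, 0]) cylinder(h = 350, r = 19);
translate([758, 436, 0]) cylinder(h = 350, r = 19);


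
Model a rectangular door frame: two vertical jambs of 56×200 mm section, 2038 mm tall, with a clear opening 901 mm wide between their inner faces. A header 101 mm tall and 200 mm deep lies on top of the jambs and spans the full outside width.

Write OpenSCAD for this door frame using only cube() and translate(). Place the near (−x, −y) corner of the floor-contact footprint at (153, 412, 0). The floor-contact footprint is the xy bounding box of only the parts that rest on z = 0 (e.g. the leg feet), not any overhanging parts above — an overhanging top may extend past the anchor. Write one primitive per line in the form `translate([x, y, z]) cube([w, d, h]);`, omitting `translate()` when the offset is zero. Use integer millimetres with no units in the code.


translate([153, 412, 0]) cube([56, 200, 2038]);
translate([1110, 412, 0]) cube([56, 200, 2038]);
translate([153, 412, 2038]) cube([1013, 200, 101]);


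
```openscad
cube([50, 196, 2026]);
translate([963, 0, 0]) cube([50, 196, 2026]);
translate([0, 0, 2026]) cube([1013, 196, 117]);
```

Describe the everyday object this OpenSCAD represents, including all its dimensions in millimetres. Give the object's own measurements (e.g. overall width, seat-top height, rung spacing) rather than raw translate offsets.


A door frame. The clear opening is 913 mm wide and 2026 mm high. Two 50 mm wide jambs, 196 mm deep, stand either side of the opening from the floor to the top of the opening. A 117 mm thick head sits across the top of both jambs, spanning the full outside width of the frame.


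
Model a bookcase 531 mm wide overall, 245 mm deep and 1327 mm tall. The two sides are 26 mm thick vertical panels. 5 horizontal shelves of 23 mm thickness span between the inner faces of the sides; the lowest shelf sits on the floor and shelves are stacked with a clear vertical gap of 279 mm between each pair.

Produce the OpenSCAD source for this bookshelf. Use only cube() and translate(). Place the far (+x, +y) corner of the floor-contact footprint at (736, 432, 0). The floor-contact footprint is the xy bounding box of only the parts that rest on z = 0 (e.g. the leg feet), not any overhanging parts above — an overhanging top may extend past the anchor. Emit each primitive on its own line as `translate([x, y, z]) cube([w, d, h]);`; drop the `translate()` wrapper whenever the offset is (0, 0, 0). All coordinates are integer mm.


translate([205, 187, 0]) cube([26, 245, 1327]);
translate([710, 187, 0]) cube([26, 245, 1327]);
translate([231, 187, 0]) cube([479, 245, 23]);
translate([231, 187, 302]) cube([479, 245, 23]);
translate([231, 187, 604]) cube([479, 245, 23]);
translate([231, 187, 906]) cube([479, 245, 23]);
translate([231, 187, 1208]) cube([479, 245, 23]);


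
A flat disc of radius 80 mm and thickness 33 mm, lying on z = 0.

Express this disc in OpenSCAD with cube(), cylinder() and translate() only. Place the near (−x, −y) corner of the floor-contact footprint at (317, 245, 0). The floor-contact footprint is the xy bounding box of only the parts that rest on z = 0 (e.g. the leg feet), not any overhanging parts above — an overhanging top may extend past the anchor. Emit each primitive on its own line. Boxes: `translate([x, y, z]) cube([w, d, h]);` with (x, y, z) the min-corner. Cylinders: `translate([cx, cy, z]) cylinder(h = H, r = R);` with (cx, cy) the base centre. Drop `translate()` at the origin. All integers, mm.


translate([397, 325, 0]) cylinder(h = 33, r = 80);


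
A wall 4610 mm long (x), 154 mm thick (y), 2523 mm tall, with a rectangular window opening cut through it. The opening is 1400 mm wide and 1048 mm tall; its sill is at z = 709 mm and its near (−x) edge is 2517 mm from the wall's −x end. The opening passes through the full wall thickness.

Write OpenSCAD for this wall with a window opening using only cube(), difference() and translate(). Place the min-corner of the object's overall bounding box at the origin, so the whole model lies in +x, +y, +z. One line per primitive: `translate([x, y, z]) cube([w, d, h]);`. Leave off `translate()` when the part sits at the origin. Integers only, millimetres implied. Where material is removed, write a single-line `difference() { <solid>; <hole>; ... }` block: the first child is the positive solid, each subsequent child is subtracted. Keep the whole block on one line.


difference() { cube([4610, 154, 2523]); translate([2517, 0, 709]) cube([1400, 154, 1048]); }


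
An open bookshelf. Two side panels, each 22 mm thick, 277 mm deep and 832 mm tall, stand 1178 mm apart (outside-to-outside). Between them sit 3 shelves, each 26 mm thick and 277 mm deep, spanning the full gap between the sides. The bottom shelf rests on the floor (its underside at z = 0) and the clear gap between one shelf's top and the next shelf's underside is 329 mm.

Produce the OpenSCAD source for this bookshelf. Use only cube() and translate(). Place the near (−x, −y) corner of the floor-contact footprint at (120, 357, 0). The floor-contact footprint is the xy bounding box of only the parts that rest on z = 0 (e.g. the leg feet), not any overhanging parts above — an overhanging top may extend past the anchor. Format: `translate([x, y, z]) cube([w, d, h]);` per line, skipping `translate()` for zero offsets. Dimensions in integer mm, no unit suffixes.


translate([120, 357, 0]) cube([22, 277, 832]);
translate([1276, 357, 0]) cube([22, 277, 832]);
translate([142, 357, 0]) cube([1134, 277, 26]);
translate([142, 357, 355]) cube([1134, 277, 26]);
translate([142, 357, 710]) cube([1134, 277, 26]);


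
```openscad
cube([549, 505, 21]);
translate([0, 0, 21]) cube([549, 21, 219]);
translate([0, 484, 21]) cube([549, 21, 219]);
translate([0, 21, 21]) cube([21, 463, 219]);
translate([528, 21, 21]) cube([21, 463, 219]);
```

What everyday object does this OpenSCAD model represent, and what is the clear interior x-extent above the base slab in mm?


An open box. The internal width is 507 mm.

A 549×505 base slab with four walls standing on it — an open box. The base is 549 mm wide and the walls are 21 mm thick, so the internal width is 549 − 2 × 21 = 507 mm.


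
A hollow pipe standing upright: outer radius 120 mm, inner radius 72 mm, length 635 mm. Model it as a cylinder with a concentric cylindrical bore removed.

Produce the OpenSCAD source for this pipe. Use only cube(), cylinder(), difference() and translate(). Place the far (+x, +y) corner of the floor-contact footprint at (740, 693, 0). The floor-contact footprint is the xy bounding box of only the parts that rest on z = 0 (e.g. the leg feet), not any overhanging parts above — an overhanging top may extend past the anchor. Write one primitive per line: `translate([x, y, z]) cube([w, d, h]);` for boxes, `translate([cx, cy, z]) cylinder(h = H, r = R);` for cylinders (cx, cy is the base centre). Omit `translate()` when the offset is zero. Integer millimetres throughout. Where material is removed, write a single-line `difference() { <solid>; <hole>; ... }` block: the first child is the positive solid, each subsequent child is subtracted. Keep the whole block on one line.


difference() { translate([620, 573, 0]) cylinder(h = 635, r = 120); translate([620, 573, 0]) cylinder(h = 635, r = 72); }


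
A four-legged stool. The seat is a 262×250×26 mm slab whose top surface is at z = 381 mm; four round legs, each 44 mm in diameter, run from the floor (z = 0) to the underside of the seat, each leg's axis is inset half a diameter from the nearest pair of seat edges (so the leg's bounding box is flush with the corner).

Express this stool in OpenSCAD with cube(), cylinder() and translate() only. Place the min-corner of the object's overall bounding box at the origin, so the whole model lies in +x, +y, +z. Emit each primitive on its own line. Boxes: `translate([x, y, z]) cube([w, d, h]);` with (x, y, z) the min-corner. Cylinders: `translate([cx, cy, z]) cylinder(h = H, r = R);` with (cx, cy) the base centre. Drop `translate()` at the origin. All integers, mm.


translate([0, 0, 355]) cube([262, 250, 26]);
translate([22, 22, 0]) cylinder(h = 355, r = 22);
translate([240, 22, 0]) cylinder(h = 355, r = 22);
translate([22, 228, 0]) cylinder(h = 355, r = 22);
translate([240, 228, 0]) cylinder(h = 355, r = 22);


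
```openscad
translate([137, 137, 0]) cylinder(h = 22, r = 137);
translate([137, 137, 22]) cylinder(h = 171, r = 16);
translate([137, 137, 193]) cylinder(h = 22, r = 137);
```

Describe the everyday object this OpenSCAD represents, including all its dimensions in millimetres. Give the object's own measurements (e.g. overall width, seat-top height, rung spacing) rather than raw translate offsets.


A spool: two coaxial disc flanges of radius 137 mm and thickness 22 mm, joined by a core cylinder of radius 16 mm and height 171 mm. The lower flange rests on z = 0 and the three cylinders share a vertical axis.


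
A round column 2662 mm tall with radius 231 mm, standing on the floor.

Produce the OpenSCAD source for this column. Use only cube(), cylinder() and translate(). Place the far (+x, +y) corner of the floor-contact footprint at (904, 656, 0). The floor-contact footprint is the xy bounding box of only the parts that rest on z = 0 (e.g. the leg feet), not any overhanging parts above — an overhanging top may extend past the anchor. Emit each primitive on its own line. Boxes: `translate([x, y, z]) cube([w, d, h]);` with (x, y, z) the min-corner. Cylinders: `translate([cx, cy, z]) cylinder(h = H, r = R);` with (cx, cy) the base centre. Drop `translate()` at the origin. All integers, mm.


translate([673, 425, 0]) cylinder(h = 2662, r = 231);


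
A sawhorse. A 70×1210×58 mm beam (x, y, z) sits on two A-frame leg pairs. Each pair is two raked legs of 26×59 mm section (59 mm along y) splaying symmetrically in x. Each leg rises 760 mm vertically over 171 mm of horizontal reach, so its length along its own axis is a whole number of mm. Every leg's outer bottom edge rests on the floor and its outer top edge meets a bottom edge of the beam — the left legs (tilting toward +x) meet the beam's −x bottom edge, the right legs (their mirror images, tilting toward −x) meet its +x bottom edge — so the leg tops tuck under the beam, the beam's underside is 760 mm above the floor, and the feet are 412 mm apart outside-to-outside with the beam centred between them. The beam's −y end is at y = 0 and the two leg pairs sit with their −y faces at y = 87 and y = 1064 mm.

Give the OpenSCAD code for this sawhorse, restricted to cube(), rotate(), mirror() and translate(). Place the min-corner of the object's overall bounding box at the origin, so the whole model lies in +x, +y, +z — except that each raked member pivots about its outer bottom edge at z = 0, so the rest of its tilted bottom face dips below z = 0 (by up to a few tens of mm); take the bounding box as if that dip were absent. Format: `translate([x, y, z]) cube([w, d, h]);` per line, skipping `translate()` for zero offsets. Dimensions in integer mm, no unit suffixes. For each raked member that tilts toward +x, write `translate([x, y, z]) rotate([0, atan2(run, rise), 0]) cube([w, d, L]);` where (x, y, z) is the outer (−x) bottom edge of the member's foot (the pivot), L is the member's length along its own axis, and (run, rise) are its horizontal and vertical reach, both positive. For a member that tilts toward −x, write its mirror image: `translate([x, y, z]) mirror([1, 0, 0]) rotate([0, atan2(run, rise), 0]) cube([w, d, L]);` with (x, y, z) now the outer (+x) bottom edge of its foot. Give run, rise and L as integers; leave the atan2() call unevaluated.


// leg length = √(171² + 760²) = 779
// right-leg outer foot x = 2·171 + 70 = 412
// beam min-corner = (171, 0, 760)
translate([171, 0, 760]) cube([70, 1210, 58]);
translate([0, 87, 0]) rotate([0, atan2(171, 760), 0]) cube([26, 59, 779]);
translate([412, 87, 0]) mirror([1, 0, 0]) rotate([0, atan2(171, 760), 0]) cube([26, 59, 779]);
translate([0, 1064, 0]) rotate([0, atan2(171, 760), 0]) cube([26, 59, 779]);
translate([412, 1064, 0]) mirror([1, 0, 0]) rotate([0, atan2(171, 760), 0]) cube([26, 59, 779]);


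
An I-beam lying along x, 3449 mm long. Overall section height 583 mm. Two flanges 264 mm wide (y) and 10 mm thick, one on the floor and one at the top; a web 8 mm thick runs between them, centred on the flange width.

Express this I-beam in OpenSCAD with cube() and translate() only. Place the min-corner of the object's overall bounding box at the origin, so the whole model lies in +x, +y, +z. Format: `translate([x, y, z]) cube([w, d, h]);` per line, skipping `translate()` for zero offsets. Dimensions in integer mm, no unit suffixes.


cube([3449, 264, 10]);
translate([0, 128, 10]) cube([3449, 8, 563]);
translate([0, 0, 573]) cube([3449, 264, 10]);


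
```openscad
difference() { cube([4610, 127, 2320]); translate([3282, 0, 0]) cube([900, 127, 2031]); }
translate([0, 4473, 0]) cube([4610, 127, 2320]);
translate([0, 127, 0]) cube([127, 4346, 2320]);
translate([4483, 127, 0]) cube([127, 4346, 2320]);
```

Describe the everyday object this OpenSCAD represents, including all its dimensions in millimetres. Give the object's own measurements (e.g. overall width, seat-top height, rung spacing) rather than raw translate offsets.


A single room: four walls, each 2320 mm tall and 127 mm thick, enclosing an outside footprint 4610×4600 mm (x × y), no floor or roof. The front and back walls (−y and +y sides) run the full x-width; the side walls fit between their inner faces. A door opening 900 mm wide and 2031 mm tall is cut through the front wall from the floor up, its −x edge 3282 mm from the wall's −x end.
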